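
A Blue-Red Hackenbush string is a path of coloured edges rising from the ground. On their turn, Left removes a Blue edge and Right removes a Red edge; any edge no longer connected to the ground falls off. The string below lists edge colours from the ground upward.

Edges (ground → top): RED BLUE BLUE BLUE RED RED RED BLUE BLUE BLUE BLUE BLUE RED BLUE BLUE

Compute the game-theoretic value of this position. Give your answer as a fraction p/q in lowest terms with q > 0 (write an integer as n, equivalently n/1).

-3593/16384

Recurse on prefixes of the 15-edge string RED BLUE BLUE BLUE RED RED RED BLUE BLUE BLUE BLUE BLUE RED BLUE BLUE:
edge 1 of 15 (RED): { ∅ | 0 } — -1
edge 2 of 15 (BLUE): { -1 | 0 } — -1/2
edge 3 of 15 (BLUE): { -1,-1/2 | 0 } — -1/4
edge 4 of 15 (BLUE): { -1,-1/2,-1/4 | 0 } — -1/8
edge 5 of 15 (RED): { -1,-1/2,-1/4 | -1/8,0 } — -3/16
edge 6 of 15 (RED): { -1,-1/2,-1/4 | -3/16,-1/8,0 } — -7/32
edge 7 of 15 (RED): { -1,-1/2,-1/4 | -7/32,-3/16,-1/8,0 } — -15/64
edge 8 of 15 (BLUE): { -1,-1/2,-1/4,-15/64 | -7/32,-3/16,-1/8,0 } — -29/128
edge 9 of 15 (BLUE): { -1,-1/2,-1/4,-15/64,-29/128 | -7/32,-3/16,-1/8,0 } — -57/256
edge 10 of 15 (BLUE): { -1,-1/2,-1/4,-15/64,-29/128,-57/256 | -7/32,-3/16,-1/8,0 } — -113/512
edge 11 of 15 (BLUE): { -1,-1/2,-1/4,-15/64,-29/128,-57/256,-113/512 | -7/32,-3/16,-1/8,0 } — -225/1024
edge 12 of 15 (BLUE): { -1,-1/2,-1/4,-15/64,-29/128,-57/256,-113/512,-225/1024 | -7/32,-3/16,-1/8,0 } — -449/2048
edge 13 of 15 (RED): { -1,-1/2,-1/4,-15/64,-29/128,-57/256,-113/512,-225/1024 | -449/2048,-7/32,-3/16,-1/8,0 } — -899/4096
edge 14 of 15 (BLUE): { -1,-1/2,-1/4,-15/64,-29/128,-57/256,-113/512,-225/1024,-899/4096 | -449/2048,-7/32,-3/16,-1/8,0 } — -1797/8192
edge 15 of 15 (BLUE): { -1,-1/2,-1/4,-15/64,-29/128,-57/256,-113/512,-225/1024,-899/4096,-1797/8192 | -449/2048,-7/32,-3/16,-1/8,0 } — -3593/16384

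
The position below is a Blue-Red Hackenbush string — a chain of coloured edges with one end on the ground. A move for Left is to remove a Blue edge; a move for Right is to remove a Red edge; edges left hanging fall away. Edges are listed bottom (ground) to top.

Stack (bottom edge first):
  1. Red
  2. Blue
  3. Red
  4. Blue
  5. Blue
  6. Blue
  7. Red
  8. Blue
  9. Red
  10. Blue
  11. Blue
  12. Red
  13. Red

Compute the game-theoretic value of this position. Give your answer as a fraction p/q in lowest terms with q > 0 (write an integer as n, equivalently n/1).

-2215/4096

Build v(s[:k]) for k = 1..13, string s = Red Blue Red Blue Blue Blue Red Blue Red Blue Blue Red Red.
v_1 [R]  L=[none]  R=[0]  = -1
v_2 [RB]  L=[-1]  R=[0]  = -1/2
v_3 [RBR]  L=[-1]  R=[-1/2 0]  = -3/4
v_4 [RBRB]  L=[-1 -3/4]  R=[-1/2 0]  = -5/8
v_5 [RBRBB]  L=[-1 -3/4 -5/8]  R=[-1/2 0]  = -9/16
v_6 [RBRBBB]  L=[-1 -3/4 -5/8 -9/16]  R=[-1/2 0]  = -17/32
v_7 [RBRBBBR]  L=[-1 -3/4 -5/8 -9/16]  R=[-17/32 -1/2 0]  = -35/64
v_8 [RBRBBBRB]  L=[-1 -3/4 -5/8 -9/16 -35/64]  R=[-17/32 -1/2 0]  = -69/128
v_9 [RBRBBBRBR]  L=[-1 -3/4 -5/8 -9/16 -35/64]  R=[-69/128 -17/32 -1/2 0]  = -139/256
v_10 [RBRBBBRBRB]  L=[-1 -3/4 -5/8 -9/16 -35/64 -139/256]  R=[-69/128 -17/32 -1/2 0]  = -277/512
v_11 [RBRBBBRBRBB]  L=[-1 -3/4 -5/8 -9/16 -35/64 -139/256 -277/512]  R=[-69/128 -17/32 -1/2 0]  = -553/1024
v_12 [RBRBBBRBRBBR]  L=[-1 -3/4 -5/8 -9/16 -35/64 -139/256 -277/512]  R=[-553/1024 -69/128 -17/32 -1/2 0]  = -1107/2048
v_13 [RBRBBBRBRBBRR]  L=[-1 -3/4 -5/8 -9/16 -35/64 -139/256 -277/512]  R=[-1107/2048 -553/1024 -69/128 -17/32 -1/2 0]  = -2215/4096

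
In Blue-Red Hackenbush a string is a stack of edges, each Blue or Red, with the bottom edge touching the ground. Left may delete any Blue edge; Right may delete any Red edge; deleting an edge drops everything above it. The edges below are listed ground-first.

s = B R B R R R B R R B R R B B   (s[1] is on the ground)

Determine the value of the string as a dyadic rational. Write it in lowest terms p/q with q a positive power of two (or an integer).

1 of 14 · B · max L 0 · min R +∞ = 1
2 of 14 · BR · max L 0 · min R 1 = 1/2
3 of 14 · BRB · max L 1/2 · min R 1 = 3/4
4 of 14 · BRBR · max L 1/2 · min R 3/4 = 5/8
5 of 14 · BRBRR · max L 1/2 · min R 5/8 = 9/16
6 of 14 · BRBRRR · max L 1/2 · min R 9/16 = 17/32
7 of 14 · BRBRRRB · max L 17/32 · min R 9/16 = 35/64
8 of 14 · BRBRRRBR · max L 17/32 · min R 35/64 = 69/128
9 of 14 · BRBRRRBRR · max L 17/32 · min R 69/128 = 137/256
10 of 14 · BRBRRRBRRB · max L 137/256 · min R 69/128 = 275/512
11 of 14 · BRBRRRBRRBR · max L 137/256 · min R 275/512 = 549/1024
12 of 14 · BRBRRRBRRBRR · max L 137/256 · min R 549/1024 = 1097/2048
13 of 14 · BRBRRRBRRBRRB · max L 1097/2048 · min R 549/1024 = 2195/4096
14 of 14 · BRBRRRBRRBRRBB · max L 2195/4096 · min R 549/1024 = 4391/8192

4391/8192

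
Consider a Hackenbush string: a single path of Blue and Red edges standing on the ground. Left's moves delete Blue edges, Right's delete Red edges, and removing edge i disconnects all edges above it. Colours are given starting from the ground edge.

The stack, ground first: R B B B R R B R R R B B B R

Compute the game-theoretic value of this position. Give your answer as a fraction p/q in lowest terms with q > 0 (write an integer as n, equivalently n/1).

Prefix values for R B B B R R B R R R B B B R via {L|R} + simplicity:
R: Left {  }, Right { 0 } -> simplest -1
RB: Left { -1 }, Right { 0 } -> simplest -1/2
RBB: Left { -1 -1/2 }, Right { 0 } -> simplest -1/4
RBBB: Left { -1 -1/2 -1/4 }, Right { 0 } -> simplest -1/8
RBBBR: Left { -1 -1/2 -1/4 }, Right { -1/8 0 } -> simplest -3/16
RBBBRR: Left { -1 -1/2 -1/4 }, Right { -3/16 -1/8 0 } -> simplest -7/32
RBBBRRB: Left { -1 -1/2 -1/4 -7/32 }, Right { -3/16 -1/8 0 } -> simplest -13/64
RBBBRRBR: Left { -1 -1/2 -1/4 -7/32 }, Right { -13/64 -3/16 -1/8 0 } -> simplest -27/128
RBBBRRBRR: Left { -1 -1/2 -1/4 -7/32 }, Right { -27/128 -13/64 -3/16 -1/8 0 } -> simplest -55/256
RBBBRRBRRR: Left { -1 -1/2 -1/4 -7/32 }, Right { -55/256 -27/128 -13/64 -3/16 -1/8 0 } -> simplest -111/512
RBBBRRBRRRB: Left { -1 -1/2 -1/4 -7/32 -111/512 }, Right { -55/256 -27/128 -13/64 -3/16 -1/8 0 } -> simplest -221/1024
RBBBRRBRRRBB: Left { -1 -1/2 -1/4 -7/32 -111/512 -221/1024 }, Right { -55/256 -27/128 -13/64 -3/16 -1/8 0 } -> simplest -441/2048
RBBBRRBRRRBBB: Left { -1 -1/2 -1/4 -7/32 -111/512 -221/1024 -441/2048 }, Right { -55/256 -27/128 -13/64 -3/16 -1/8 0 } -> simplest -881/4096
RBBBRRBRRRBBBR: Left { -1 -1/2 -1/4 -7/32 -111/512 -221/1024 -441/2048 }, Right { -881/4096 -55/256 -27/128 -13/64 -3/16 -1/8 0 } -> simplest -1763/8192

-1763/8192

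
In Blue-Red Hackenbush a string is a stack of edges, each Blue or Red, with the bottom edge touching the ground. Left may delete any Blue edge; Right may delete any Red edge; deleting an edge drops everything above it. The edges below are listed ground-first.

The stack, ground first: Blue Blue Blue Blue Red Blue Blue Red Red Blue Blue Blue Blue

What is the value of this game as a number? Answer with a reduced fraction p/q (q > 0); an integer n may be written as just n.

1951/512

Build G(s[:k]) for k = 1..13, string s = Blue Blue Blue Blue Red Blue Blue Red Red Blue Blue Blue Blue.
edge 1 of 13 (Blue): { 0 | — } — 1
edge 2 of 13 (Blue): { 0; 1 | — } — 2
edge 3 of 13 (Blue): { 0; 1; 2 | — } — 3
edge 4 of 13 (Blue): { 0; 1; 2; 3 | — } — 4
edge 5 of 13 (Red): { 0; 1; 2; 3 | 4 } — 7/2
edge 6 of 13 (Blue): { 0; 1; 2; 3; 7/2 | 4 } — 15/4
edge 7 of 13 (Blue): { 0; 1; 2; 3; 7/2; 15/4 | 4 } — 31/8
edge 8 of 13 (Red): { 0; 1; 2; 3; 7/2; 15/4 | 31/8; 4 } — 61/16
edge 9 of 13 (Red): { 0; 1; 2; 3; 7/2; 15/4 | 61/16; 31/8; 4 } — 121/32
edge 10 of 13 (Blue): { 0; 1; 2; 3; 7/2; 15/4; 121/32 | 61/16; 31/8; 4 } — 243/64
edge 11 of 13 (Blue): { 0; 1; 2; 3; 7/2; 15/4; 121/32; 243/64 | 61/16; 31/8; 4 } — 487/128
edge 12 of 13 (Blue): { 0; 1; 2; 3; 7/2; 15/4; 121/32; 243/64; 487/128 | 61/16; 31/8; 4 } — 975/256
edge 13 of 13 (Blue): { 0; 1; 2; 3; 7/2; 15/4; 121/32; 243/64; 487/128; 975/256 | 61/16; 31/8; 4 } — 1951/512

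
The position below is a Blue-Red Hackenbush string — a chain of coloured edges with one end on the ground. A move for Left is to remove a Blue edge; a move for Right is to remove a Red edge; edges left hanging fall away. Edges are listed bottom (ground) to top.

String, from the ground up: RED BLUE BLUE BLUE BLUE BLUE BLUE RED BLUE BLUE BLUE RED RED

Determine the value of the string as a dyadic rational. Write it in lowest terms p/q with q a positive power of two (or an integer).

-71/4096

Build value(s[:k]) for k = 1..13, string s = RED BLUE BLUE BLUE BLUE BLUE BLUE RED BLUE BLUE BLUE RED RED.
1 of 13 · R · max L −∞ · min R 0 so -1
2 of 13 · RB · max L -1 · min R 0 so -1/2
3 of 13 · RBB · max L -1/2 · min R 0 so -1/4
4 of 13 · RBBB · max L -1/4 · min R 0 so -1/8
5 of 13 · RBBBB · max L -1/8 · min R 0 so -1/16
6 of 13 · RBBBBB · max L -1/16 · min R 0 so -1/32
7 of 13 · RBBBBBB · max L -1/32 · min R 0 so -1/64
8 of 13 · RBBBBBBR · max L -1/32 · min R -1/64 so -3/128
9 of 13 · RBBBBBBRB · max L -3/128 · min R -1/64 so -5/256
10 of 13 · RBBBBBBRBB · max L -5/256 · min R -1/64 so -9/512
11 of 13 · RBBBBBBRBBB · max L -9/512 · min R -1/64 so -17/1024
12 of 13 · RBBBBBBRBBBR · max L -9/512 · min R -17/1024 so -35/2048
13 of 13 · RBBBBBBRBBBRR · max L -9/512 · min R -35/2048 so -71/4096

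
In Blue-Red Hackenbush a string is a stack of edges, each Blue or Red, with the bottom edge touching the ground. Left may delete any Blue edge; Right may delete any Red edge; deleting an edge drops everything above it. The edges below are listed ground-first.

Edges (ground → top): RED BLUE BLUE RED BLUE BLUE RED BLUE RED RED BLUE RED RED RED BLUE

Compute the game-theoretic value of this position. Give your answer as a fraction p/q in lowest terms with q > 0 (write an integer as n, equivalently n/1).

-4829/16384

value(R) = { · | 0 } = -1
value(RB) = { -1 | 0 } = -1/2
value(RBB) = { -1; -1/2 | 0 } = -1/4
value(RBBR) = { -1; -1/2 | -1/4; 0 } = -3/8
value(RBBRB) = { -1; -1/2; -3/8 | -1/4; 0 } = -5/16
value(RBBRBB) = { -1; -1/2; -3/8; -5/16 | -1/4; 0 } = -9/32
value(RBBRBBR) = { -1; -1/2; -3/8; -5/16 | -9/32; -1/4; 0 } = -19/64
value(RBBRBBRB) = { -1; -1/2; -3/8; -5/16; -19/64 | -9/32; -1/4; 0 } = -37/128
value(RBBRBBRBR) = { -1; -1/2; -3/8; -5/16; -19/64 | -37/128; -9/32; -1/4; 0 } = -75/256
value(RBBRBBRBRR) = { -1; -1/2; -3/8; -5/16; -19/64 | -75/256; -37/128; -9/32; -1/4; 0 } = -151/512
value(RBBRBBRBRRB) = { -1; -1/2; -3/8; -5/16; -19/64; -151/512 | -75/256; -37/128; -9/32; -1/4; 0 } = -301/1024
value(RBBRBBRBRRBR) = { -1; -1/2; -3/8; -5/16; -19/64; -151/512 | -301/1024; -75/256; -37/128; -9/32; -1/4; 0 } = -603/2048
value(RBBRBBRBRRBRR) = { -1; -1/2; -3/8; -5/16; -19/64; -151/512 | -603/2048; -301/1024; -75/256; -37/128; -9/32; -1/4; 0 } = -1207/4096
value(RBBRBBRBRRBRRR) = { -1; -1/2; -3/8; -5/16; -19/64; -151/512 | -1207/4096; -603/2048; -301/1024; -75/256; -37/128; -9/32; -1/4; 0 } = -2415/8192
value(RBBRBBRBRRBRRRB) = { -1; -1/2; -3/8; -5/16; -19/64; -151/512; -2415/8192 | -1207/4096; -603/2048; -301/1024; -75/256; -37/128; -9/32; -1/4; 0 } = -4829/16384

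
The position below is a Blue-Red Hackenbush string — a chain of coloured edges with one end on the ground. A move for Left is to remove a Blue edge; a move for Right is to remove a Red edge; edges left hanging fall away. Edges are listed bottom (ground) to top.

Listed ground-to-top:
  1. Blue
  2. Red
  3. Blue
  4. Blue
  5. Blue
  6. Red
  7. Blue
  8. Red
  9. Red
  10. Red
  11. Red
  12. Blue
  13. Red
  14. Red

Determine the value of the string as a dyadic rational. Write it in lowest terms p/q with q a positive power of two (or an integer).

B: Left { 0 }, Right { (no moves) } => simplest 1
BR: Left { 0 }, Right { 1 } => simplest 1/2
BRB: Left { 0,1/2 }, Right { 1 } => simplest 3/4
BRBB: Left { 0,1/2,3/4 }, Right { 1 } => simplest 7/8
BRBBB: Left { 0,1/2,3/4,7/8 }, Right { 1 } => simplest 15/16
BRBBBR: Left { 0,1/2,3/4,7/8 }, Right { 15/16,1 } => simplest 29/32
BRBBBRB: Left { 0,1/2,3/4,7/8,29/32 }, Right { 15/16,1 } => simplest 59/64
BRBBBRBR: Left { 0,1/2,3/4,7/8,29/32 }, Right { 59/64,15/16,1 } => simplest 117/128
BRBBBRBRR: Left { 0,1/2,3/4,7/8,29/32 }, Right { 117/128,59/64,15/16,1 } => simplest 233/256
BRBBBRBRRR: Left { 0,1/2,3/4,7/8,29/32 }, Right { 233/256,117/128,59/64,15/16,1 } => simplest 465/512
BRBBBRBRRRR: Left { 0,1/2,3/4,7/8,29/32 }, Right { 465/512,233/256,117/128,59/64,15/16,1 } => simplest 929/1024
BRBBBRBRRRRB: Left { 0,1/2,3/4,7/8,29/32,929/1024 }, Right { 465/512,233/256,117/128,59/64,15/16,1 } => simplest 1859/2048
BRBBBRBRRRRBR: Left { 0,1/2,3/4,7/8,29/32,929/1024 }, Right { 1859/2048,465/512,233/256,117/128,59/64,15/16,1 } => simplest 3717/4096
BRBBBRBRRRRBRR: Left { 0,1/2,3/4,7/8,29/32,929/1024 }, Right { 3717/4096,1859/2048,465/512,233/256,117/128,59/64,15/16,1 } => simplest 7433/8192

7433/8192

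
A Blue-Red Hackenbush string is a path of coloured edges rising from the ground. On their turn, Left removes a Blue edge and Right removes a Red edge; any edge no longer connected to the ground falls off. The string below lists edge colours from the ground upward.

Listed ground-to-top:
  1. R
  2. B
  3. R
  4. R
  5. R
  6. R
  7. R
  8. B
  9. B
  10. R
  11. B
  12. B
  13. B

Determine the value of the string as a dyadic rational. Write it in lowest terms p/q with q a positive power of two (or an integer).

-3985/4096

Build G(s[:k]) for k = 1..13, string s = R B R R R R R B B R B B B.
R: Left { — }, Right { 0 } gives simplest -1
RB: Left { -1 }, Right { 0 } gives simplest -1/2
RBR: Left { -1 }, Right { -1/2; 0 } gives simplest -3/4
RBRR: Left { -1 }, Right { -3/4; -1/2; 0 } gives simplest -7/8
RBRRR: Left { -1 }, Right { -7/8; -3/4; -1/2; 0 } gives simplest -15/16
RBRRRR: Left { -1 }, Right { -15/16; -7/8; -3/4; -1/2; 0 } gives simplest -31/32
RBRRRRR: Left { -1 }, Right { -31/32; -15/16; -7/8; -3/4; -1/2; 0 } gives simplest -63/64
RBRRRRRB: Left { -1; -63/64 }, Right { -31/32; -15/16; -7/8; -3/4; -1/2; 0 } gives simplest -125/128
RBRRRRRBB: Left { -1; -63/64; -125/128 }, Right { -31/32; -15/16; -7/8; -3/4; -1/2; 0 } gives simplest -249/256
RBRRRRRBBR: Left { -1; -63/64; -125/128 }, Right { -249/256; -31/32; -15/16; -7/8; -3/4; -1/2; 0 } gives simplest -499/512
RBRRRRRBBRB: Left { -1; -63/64; -125/128; -499/512 }, Right { -249/256; -31/32; -15/16; -7/8; -3/4; -1/2; 0 } gives simplest -997/1024
RBRRRRRBBRBB: Left { -1; -63/64; -125/128; -499/512; -997/1024 }, Right { -249/256; -31/32; -15/16; -7/8; -3/4; -1/2; 0 } gives simplest -1993/2048
RBRRRRRBBRBBB: Left { -1; -63/64; -125/128; -499/512; -997/1024; -1993/2048 }, Right { -249/256; -31/32; -15/16; -7/8; -3/4; -1/2; 0 } gives simplest -3985/4096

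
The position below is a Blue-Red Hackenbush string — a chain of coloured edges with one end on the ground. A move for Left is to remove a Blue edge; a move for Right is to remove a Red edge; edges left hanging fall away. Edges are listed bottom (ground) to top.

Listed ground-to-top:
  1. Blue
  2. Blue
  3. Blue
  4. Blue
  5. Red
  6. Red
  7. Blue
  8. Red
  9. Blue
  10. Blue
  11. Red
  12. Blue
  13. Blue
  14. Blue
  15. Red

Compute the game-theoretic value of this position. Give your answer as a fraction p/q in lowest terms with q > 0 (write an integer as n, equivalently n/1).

1 of 15 · B · max L 0 · min R +∞ gives 1
2 of 15 · BB · max L 1 · min R +∞ gives 2
3 of 15 · BBB · max L 2 · min R +∞ gives 3
4 of 15 · BBBB · max L 3 · min R +∞ gives 4
5 of 15 · BBBBR · max L 3 · min R 4 gives 7/2
6 of 15 · BBBBRR · max L 3 · min R 7/2 gives 13/4
7 of 15 · BBBBRRB · max L 13/4 · min R 7/2 gives 27/8
8 of 15 · BBBBRRBR · max L 13/4 · min R 27/8 gives 53/16
9 of 15 · BBBBRRBRB · max L 53/16 · min R 27/8 gives 107/32
10 of 15 · BBBBRRBRBB · max L 107/32 · min R 27/8 gives 215/64
11 of 15 · BBBBRRBRBBR · max L 107/32 · min R 215/64 gives 429/128
12 of 15 · BBBBRRBRBBRB · max L 429/128 · min R 215/64 gives 859/256
13 of 15 · BBBBRRBRBBRBB · max L 859/256 · min R 215/64 gives 1719/512
14 of 15 · BBBBRRBRBBRBBB · max L 1719/512 · min R 215/64 gives 3439/1024
15 of 15 · BBBBRRBRBBRBBBR · max L 1719/512 · min R 3439/1024 gives 6877/2048

6877/2048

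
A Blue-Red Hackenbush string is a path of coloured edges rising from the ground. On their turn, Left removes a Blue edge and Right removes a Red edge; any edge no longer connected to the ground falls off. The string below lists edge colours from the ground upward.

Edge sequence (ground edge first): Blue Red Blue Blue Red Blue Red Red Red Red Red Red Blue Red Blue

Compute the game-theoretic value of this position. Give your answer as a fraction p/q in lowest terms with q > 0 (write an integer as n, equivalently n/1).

val(B) = { 0 | none } ⇒ 1
val(BR) = { 0 | 1 } ⇒ 1/2
val(BRB) = { 0 1/2 | 1 } ⇒ 3/4
val(BRBB) = { 0 1/2 3/4 | 1 } ⇒ 7/8
val(BRBBR) = { 0 1/2 3/4 | 7/8 1 } ⇒ 13/16
val(BRBBRB) = { 0 1/2 3/4 13/16 | 7/8 1 } ⇒ 27/32
val(BRBBRBR) = { 0 1/2 3/4 13/16 | 27/32 7/8 1 } ⇒ 53/64
val(BRBBRBRR) = { 0 1/2 3/4 13/16 | 53/64 27/32 7/8 1 } ⇒ 105/128
val(BRBBRBRRR) = { 0 1/2 3/4 13/16 | 105/128 53/64 27/32 7/8 1 } ⇒ 209/256
val(BRBBRBRRRR) = { 0 1/2 3/4 13/16 | 209/256 105/128 53/64 27/32 7/8 1 } ⇒ 417/512
val(BRBBRBRRRRR) = { 0 1/2 3/4 13/16 | 417/512 209/256 105/128 53/64 27/32 7/8 1 } ⇒ 833/1024
val(BRBBRBRRRRRR) = { 0 1/2 3/4 13/16 | 833/1024 417/512 209/256 105/128 53/64 27/32 7/8 1 } ⇒ 1665/2048
val(BRBBRBRRRRRRB) = { 0 1/2 3/4 13/16 1665/2048 | 833/1024 417/512 209/256 105/128 53/64 27/32 7/8 1 } ⇒ 3331/4096
val(BRBBRBRRRRRRBR) = { 0 1/2 3/4 13/16 1665/2048 | 3331/4096 833/1024 417/512 209/256 105/128 53/64 27/32 7/8 1 } ⇒ 6661/8192
val(BRBBRBRRRRRRBRB) = { 0 1/2 3/4 13/16 1665/2048 6661/8192 | 3331/4096 833/1024 417/512 209/256 105/128 53/64 27/32 7/8 1 } ⇒ 13323/16384

13323/16384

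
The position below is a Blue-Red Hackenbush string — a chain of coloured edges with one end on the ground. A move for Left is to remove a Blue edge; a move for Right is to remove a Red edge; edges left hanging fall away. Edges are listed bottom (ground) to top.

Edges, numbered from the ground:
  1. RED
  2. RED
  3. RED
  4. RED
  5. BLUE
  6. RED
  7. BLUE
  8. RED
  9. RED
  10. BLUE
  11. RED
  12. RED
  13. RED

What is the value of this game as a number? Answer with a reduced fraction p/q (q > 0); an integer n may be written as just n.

Build v(s[:k]) for k = 1..13, string s = RED RED RED RED BLUE RED BLUE RED RED BLUE RED RED RED.
step 1: add RED to get R; options L={ · } R={ 0 } => -1
step 2: add RED to get RR; options L={ · } R={ -1,0 } => -2
step 3: add RED to get RRR; options L={ · } R={ -2,-1,0 } => -3
step 4: add RED to get RRRR; options L={ · } R={ -3,-2,-1,0 } => -4
step 5: add BLUE to get RRRRB; options L={ -4 } R={ -3,-2,-1,0 } => -7/2
step 6: add RED to get RRRRBR; options L={ -4 } R={ -7/2,-3,-2,-1,0 } => -15/4
step 7: add BLUE to get RRRRBRB; options L={ -4,-15/4 } R={ -7/2,-3,-2,-1,0 } => -29/8
step 8: add RED to get RRRRBRBR; options L={ -4,-15/4 } R={ -29/8,-7/2,-3,-2,-1,0 } => -59/16
step 9: add RED to get RRRRBRBRR; options L={ -4,-15/4 } R={ -59/16,-29/8,-7/2,-3,-2,-1,0 } => -119/32
step 10: add BLUE to get RRRRBRBRRB; options L={ -4,-15/4,-119/32 } R={ -59/16,-29/8,-7/2,-3,-2,-1,0 } => -237/64
step 11: add RED to get RRRRBRBRRBR; options L={ -4,-15/4,-119/32 } R={ -237/64,-59/16,-29/8,-7/2,-3,-2,-1,0 } => -475/128
step 12: add RED to get RRRRBRBRRBRR; options L={ -4,-15/4,-119/32 } R={ -475/128,-237/64,-59/16,-29/8,-7/2,-3,-2,-1,0 } => -951/256
step 13: add RED to get RRRRBRBRRBRRR; options L={ -4,-15/4,-119/32 } R={ -951/256,-475/128,-237/64,-59/16,-29/8,-7/2,-3,-2,-1,0 } => -1903/512

-1903/512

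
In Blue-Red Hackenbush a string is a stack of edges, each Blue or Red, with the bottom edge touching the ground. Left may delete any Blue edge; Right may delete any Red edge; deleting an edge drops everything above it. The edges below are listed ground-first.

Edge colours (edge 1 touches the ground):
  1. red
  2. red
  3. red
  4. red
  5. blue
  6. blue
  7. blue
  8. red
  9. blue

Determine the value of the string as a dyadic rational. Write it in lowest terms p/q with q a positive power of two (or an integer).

edge 1 of 9 (red): { · | 0 } => -1
edge 2 of 9 (red): { · | -1, 0 } => -2
edge 3 of 9 (red): { · | -2, -1, 0 } => -3
edge 4 of 9 (red): { · | -3, -2, -1, 0 } => -4
edge 5 of 9 (blue): { -4 | -3, -2, -1, 0 } => -7/2
edge 6 of 9 (blue): { -4, -7/2 | -3, -2, -1, 0 } => -13/4
edge 7 of 9 (blue): { -4, -7/2, -13/4 | -3, -2, -1, 0 } => -25/8
edge 8 of 9 (red): { -4, -7/2, -13/4 | -25/8, -3, -2, -1, 0 } => -51/16
edge 9 of 9 (blue): { -4, -7/2, -13/4, -51/16 | -25/8, -3, -2, -1, 0 } => -101/32

-101/32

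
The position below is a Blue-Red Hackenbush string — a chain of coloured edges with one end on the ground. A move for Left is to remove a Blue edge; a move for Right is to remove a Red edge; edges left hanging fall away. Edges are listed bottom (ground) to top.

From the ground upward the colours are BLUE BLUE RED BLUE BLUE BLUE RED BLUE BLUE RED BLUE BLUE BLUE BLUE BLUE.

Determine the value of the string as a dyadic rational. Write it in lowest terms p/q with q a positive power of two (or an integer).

15807/8192

v(B) = { 0 | ∅ } gives 1
v(BB) = { 0; 1 | ∅ } gives 2
v(BBR) = { 0; 1 | 2 } gives 3/2
v(BBRB) = { 0; 1; 3/2 | 2 } gives 7/4
v(BBRBB) = { 0; 1; 3/2; 7/4 | 2 } gives 15/8
v(BBRBBB) = { 0; 1; 3/2; 7/4; 15/8 | 2 } gives 31/16
v(BBRBBBR) = { 0; 1; 3/2; 7/4; 15/8 | 31/16; 2 } gives 61/32
v(BBRBBBRB) = { 0; 1; 3/2; 7/4; 15/8; 61/32 | 31/16; 2 } gives 123/64
v(BBRBBBRBB) = { 0; 1; 3/2; 7/4; 15/8; 61/32; 123/64 | 31/16; 2 } gives 247/128
v(BBRBBBRBBR) = { 0; 1; 3/2; 7/4; 15/8; 61/32; 123/64 | 247/128; 31/16; 2 } gives 493/256
v(BBRBBBRBBRB) = { 0; 1; 3/2; 7/4; 15/8; 61/32; 123/64; 493/256 | 247/128; 31/16; 2 } gives 987/512
v(BBRBBBRBBRBB) = { 0; 1; 3/2; 7/4; 15/8; 61/32; 123/64; 493/256; 987/512 | 247/128; 31/16; 2 } gives 1975/1024
v(BBRBBBRBBRBBB) = { 0; 1; 3/2; 7/4; 15/8; 61/32; 123/64; 493/256; 987/512; 1975/1024 | 247/128; 31/16; 2 } gives 3951/2048
v(BBRBBBRBBRBBBB) = { 0; 1; 3/2; 7/4; 15/8; 61/32; 123/64; 493/256; 987/512; 1975/1024; 3951/2048 | 247/128; 31/16; 2 } gives 7903/4096
v(BBRBBBRBBRBBBBB) = { 0; 1; 3/2; 7/4; 15/8; 61/32; 123/64; 493/256; 987/512; 1975/1024; 3951/2048; 7903/4096 | 247/128; 31/16; 2 } gives 15807/8192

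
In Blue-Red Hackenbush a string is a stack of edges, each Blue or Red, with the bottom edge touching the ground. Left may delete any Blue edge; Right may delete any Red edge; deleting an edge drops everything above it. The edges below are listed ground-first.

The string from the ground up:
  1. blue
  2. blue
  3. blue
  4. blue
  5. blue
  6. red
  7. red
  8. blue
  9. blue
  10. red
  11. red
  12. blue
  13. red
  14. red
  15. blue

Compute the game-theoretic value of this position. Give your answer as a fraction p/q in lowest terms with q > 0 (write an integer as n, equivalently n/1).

Prefix values for blue blue blue blue blue red red blue blue red red blue red red blue via {L|R} + simplicity:
G(b) = { 0 | (no moves) } → 1
G(bb) = { 0 1 | (no moves) } → 2
G(bbb) = { 0 1 2 | (no moves) } → 3
G(bbbb) = { 0 1 2 3 | (no moves) } → 4
G(bbbbb) = { 0 1 2 3 4 | (no moves) } → 5
G(bbbbbr) = { 0 1 2 3 4 | 5 } → 9/2
G(bbbbbrr) = { 0 1 2 3 4 | 9/2 5 } → 17/4
G(bbbbbrrb) = { 0 1 2 3 4 17/4 | 9/2 5 } → 35/8
G(bbbbbrrbb) = { 0 1 2 3 4 17/4 35/8 | 9/2 5 } → 71/16
G(bbbbbrrbbr) = { 0 1 2 3 4 17/4 35/8 | 71/16 9/2 5 } → 141/32
G(bbbbbrrbbrr) = { 0 1 2 3 4 17/4 35/8 | 141/32 71/16 9/2 5 } → 281/64
G(bbbbbrrbbrrb) = { 0 1 2 3 4 17/4 35/8 281/64 | 141/32 71/16 9/2 5 } → 563/128
G(bbbbbrrbbrrbr) = { 0 1 2 3 4 17/4 35/8 281/64 | 563/128 141/32 71/16 9/2 5 } → 1125/256
G(bbbbbrrbbrrbrr) = { 0 1 2 3 4 17/4 35/8 281/64 | 1125/256 563/128 141/32 71/16 9/2 5 } → 2249/512
G(bbbbbrrbbrrbrrb) = { 0 1 2 3 4 17/4 35/8 281/64 2249/512 | 1125/256 563/128 141/32 71/16 9/2 5 } → 4499/1024

4499/1024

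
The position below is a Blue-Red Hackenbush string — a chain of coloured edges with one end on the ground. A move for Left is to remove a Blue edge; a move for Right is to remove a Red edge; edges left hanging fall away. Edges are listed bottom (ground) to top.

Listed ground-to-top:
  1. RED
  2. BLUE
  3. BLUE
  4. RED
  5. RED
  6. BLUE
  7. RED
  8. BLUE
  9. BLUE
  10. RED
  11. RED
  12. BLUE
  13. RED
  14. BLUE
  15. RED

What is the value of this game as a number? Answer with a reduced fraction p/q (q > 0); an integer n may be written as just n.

edge 1 of 15 (RED): { (no moves) | 0 } gives -1
edge 2 of 15 (BLUE): { -1 | 0 } gives -1/2
edge 3 of 15 (BLUE): { -1; -1/2 | 0 } gives -1/4
edge 4 of 15 (RED): { -1; -1/2 | -1/4; 0 } gives -3/8
edge 5 of 15 (RED): { -1; -1/2 | -3/8; -1/4; 0 } gives -7/16
edge 6 of 15 (BLUE): { -1; -1/2; -7/16 | -3/8; -1/4; 0 } gives -13/32
edge 7 of 15 (RED): { -1; -1/2; -7/16 | -13/32; -3/8; -1/4; 0 } gives -27/64
edge 8 of 15 (BLUE): { -1; -1/2; -7/16; -27/64 | -13/32; -3/8; -1/4; 0 } gives -53/128
edge 9 of 15 (BLUE): { -1; -1/2; -7/16; -27/64; -53/128 | -13/32; -3/8; -1/4; 0 } gives -105/256
edge 10 of 15 (RED): { -1; -1/2; -7/16; -27/64; -53/128 | -105/256; -13/32; -3/8; -1/4; 0 } gives -211/512
edge 11 of 15 (RED): { -1; -1/2; -7/16; -27/64; -53/128 | -211/512; -105/256; -13/32; -3/8; -1/4; 0 } gives -423/1024
edge 12 of 15 (BLUE): { -1; -1/2; -7/16; -27/64; -53/128; -423/1024 | -211/512; -105/256; -13/32; -3/8; -1/4; 0 } gives -845/2048
edge 13 of 15 (RED): { -1; -1/2; -7/16; -27/64; -53/128; -423/1024 | -845/2048; -211/512; -105/256; -13/32; -3/8; -1/4; 0 } gives -1691/4096
edge 14 of 15 (BLUE): { -1; -1/2; -7/16; -27/64; -53/128; -423/1024; -1691/4096 | -845/2048; -211/512; -105/256; -13/32; -3/8; -1/4; 0 } gives -3381/8192
edge 15 of 15 (RED): { -1; -1/2; -7/16; -27/64; -53/128; -423/1024; -1691/4096 | -3381/8192; -845/2048; -211/512; -105/256; -13/32; -3/8; -1/4; 0 } gives -6763/16384

-6763/16384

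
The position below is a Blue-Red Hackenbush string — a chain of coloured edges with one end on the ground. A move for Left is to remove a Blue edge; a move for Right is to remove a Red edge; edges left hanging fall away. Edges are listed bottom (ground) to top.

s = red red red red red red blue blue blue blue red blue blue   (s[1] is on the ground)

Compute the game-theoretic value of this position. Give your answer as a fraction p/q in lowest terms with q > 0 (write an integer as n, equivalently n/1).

G(r) = { — | 0 } ⇒ -1
G(rr) = { — | -1, 0 } ⇒ -2
G(rrr) = { — | -2, -1, 0 } ⇒ -3
G(rrrr) = { — | -3, -2, -1, 0 } ⇒ -4
G(rrrrr) = { — | -4, -3, -2, -1, 0 } ⇒ -5
G(rrrrrr) = { — | -5, -4, -3, -2, -1, 0 } ⇒ -6
G(rrrrrrb) = { -6 | -5, -4, -3, -2, -1, 0 } ⇒ -11/2
G(rrrrrrbb) = { -6, -11/2 | -5, -4, -3, -2, -1, 0 } ⇒ -21/4
G(rrrrrrbbb) = { -6, -11/2, -21/4 | -5, -4, -3, -2, -1, 0 } ⇒ -41/8
G(rrrrrrbbbb) = { -6, -11/2, -21/4, -41/8 | -5, -4, -3, -2, -1, 0 } ⇒ -81/16
G(rrrrrrbbbbr) = { -6, -11/2, -21/4, -41/8 | -81/16, -5, -4, -3, -2, -1, 0 } ⇒ -163/32
G(rrrrrrbbbbrb) = { -6, -11/2, -21/4, -41/8, -163/32 | -81/16, -5, -4, -3, -2, -1, 0 } ⇒ -325/64
G(rrrrrrbbbbrbb) = { -6, -11/2, -21/4, -41/8, -163/32, -325/64 | -81/16, -5, -4, -3, -2, -1, 0 } ⇒ -649/128

-649/128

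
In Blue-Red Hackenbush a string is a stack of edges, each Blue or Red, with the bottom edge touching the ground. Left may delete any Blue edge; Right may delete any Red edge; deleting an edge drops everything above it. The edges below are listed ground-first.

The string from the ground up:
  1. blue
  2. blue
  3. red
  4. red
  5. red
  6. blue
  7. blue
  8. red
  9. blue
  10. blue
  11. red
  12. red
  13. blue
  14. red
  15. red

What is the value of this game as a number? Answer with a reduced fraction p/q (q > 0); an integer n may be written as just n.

9929/8192

1 of 15 · b · max L 0 · min R +∞ ⇒ 1
2 of 15 · bb · max L 1 · min R +∞ ⇒ 2
3 of 15 · bbr · max L 1 · min R 2 ⇒ 3/2
4 of 15 · bbrr · max L 1 · min R 3/2 ⇒ 5/4
5 of 15 · bbrrr · max L 1 · min R 5/4 ⇒ 9/8
6 of 15 · bbrrrb · max L 9/8 · min R 5/4 ⇒ 19/16
7 of 15 · bbrrrbb · max L 19/16 · min R 5/4 ⇒ 39/32
8 of 15 · bbrrrbbr · max L 19/16 · min R 39/32 ⇒ 77/64
9 of 15 · bbrrrbbrb · max L 77/64 · min R 39/32 ⇒ 155/128
10 of 15 · bbrrrbbrbb · max L 155/128 · min R 39/32 ⇒ 311/256
11 of 15 · bbrrrbbrbbr · max L 155/128 · min R 311/256 ⇒ 621/512
12 of 15 · bbrrrbbrbbrr · max L 155/128 · min R 621/512 ⇒ 1241/1024
13 of 15 · bbrrrbbrbbrrb · max L 1241/1024 · min R 621/512 ⇒ 2483/2048
14 of 15 · bbrrrbbrbbrrbr · max L 1241/1024 · min R 2483/2048 ⇒ 4965/4096
15 of 15 · bbrrrbbrbbrrbrr · max L 1241/1024 · min R 4965/4096 ⇒ 9929/8192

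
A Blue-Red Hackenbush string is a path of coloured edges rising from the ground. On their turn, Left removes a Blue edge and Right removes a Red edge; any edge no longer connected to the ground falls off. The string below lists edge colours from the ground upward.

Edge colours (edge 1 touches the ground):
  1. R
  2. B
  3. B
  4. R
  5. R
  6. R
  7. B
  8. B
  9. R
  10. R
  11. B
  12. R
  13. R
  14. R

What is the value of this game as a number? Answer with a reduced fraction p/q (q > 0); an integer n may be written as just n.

-3695/8192

Prefix values for R B B R R R B B R R B R R R via {L|R} + simplicity:
G_1 [R]  L=[—]  R=[0]  → -1
G_2 [RB]  L=[-1]  R=[0]  → -1/2
G_3 [RBB]  L=[-1 -1/2]  R=[0]  → -1/4
G_4 [RBBR]  L=[-1 -1/2]  R=[-1/4 0]  → -3/8
G_5 [RBBRR]  L=[-1 -1/2]  R=[-3/8 -1/4 0]  → -7/16
G_6 [RBBRRR]  L=[-1 -1/2]  R=[-7/16 -3/8 -1/4 0]  → -15/32
G_7 [RBBRRRB]  L=[-1 -1/2 -15/32]  R=[-7/16 -3/8 -1/4 0]  → -29/64
G_8 [RBBRRRBB]  L=[-1 -1/2 -15/32 -29/64]  R=[-7/16 -3/8 -1/4 0]  → -57/128
G_9 [RBBRRRBBR]  L=[-1 -1/2 -15/32 -29/64]  R=[-57/128 -7/16 -3/8 -1/4 0]  → -115/256
G_10 [RBBRRRBBRR]  L=[-1 -1/2 -15/32 -29/64]  R=[-115/256 -57/128 -7/16 -3/8 -1/4 0]  → -231/512
G_11 [RBBRRRBBRRB]  L=[-1 -1/2 -15/32 -29/64 -231/512]  R=[-115/256 -57/128 -7/16 -3/8 -1/4 0]  → -461/1024
G_12 [RBBRRRBBRRBR]  L=[-1 -1/2 -15/32 -29/64 -231/512]  R=[-461/1024 -115/256 -57/128 -7/16 -3/8 -1/4 0]  → -923/2048
G_13 [RBBRRRBBRRBRR]  L=[-1 -1/2 -15/32 -29/64 -231/512]  R=[-923/2048 -461/1024 -115/256 -57/128 -7/16 -3/8 -1/4 0]  → -1847/4096
G_14 [RBBRRRBBRRBRRR]  L=[-1 -1/2 -15/32 -29/64 -231/512]  R=[-1847/4096 -923/2048 -461/1024 -115/256 -57/128 -7/16 -3/8 -1/4 0]  → -3695/8192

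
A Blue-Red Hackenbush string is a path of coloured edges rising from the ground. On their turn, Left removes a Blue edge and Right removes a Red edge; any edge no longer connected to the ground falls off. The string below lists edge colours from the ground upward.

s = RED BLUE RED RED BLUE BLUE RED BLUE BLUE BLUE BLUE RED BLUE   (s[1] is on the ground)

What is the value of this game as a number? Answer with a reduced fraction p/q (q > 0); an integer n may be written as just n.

step 1: add RED to get R; options L={ none } R={ 0 } → -1
step 2: add BLUE to get RB; options L={ -1 } R={ 0 } → -1/2
step 3: add RED to get RBR; options L={ -1 } R={ -1/2, 0 } → -3/4
step 4: add RED to get RBRR; options L={ -1 } R={ -3/4, -1/2, 0 } → -7/8
step 5: add BLUE to get RBRRB; options L={ -1, -7/8 } R={ -3/4, -1/2, 0 } → -13/16
step 6: add BLUE to get RBRRBB; options L={ -1, -7/8, -13/16 } R={ -3/4, -1/2, 0 } → -25/32
step 7: add RED to get RBRRBBR; options L={ -1, -7/8, -13/16 } R={ -25/32, -3/4, -1/2, 0 } → -51/64
step 8: add BLUE to get RBRRBBRB; options L={ -1, -7/8, -13/16, -51/64 } R={ -25/32, -3/4, -1/2, 0 } → -101/128
step 9: add BLUE to get RBRRBBRBB; options L={ -1, -7/8, -13/16, -51/64, -101/128 } R={ -25/32, -3/4, -1/2, 0 } → -201/256
step 10: add BLUE to get RBRRBBRBBB; options L={ -1, -7/8, -13/16, -51/64, -101/128, -201/256 } R={ -25/32, -3/4, -1/2, 0 } → -401/512
step 11: add BLUE to get RBRRBBRBBBB; options L={ -1, -7/8, -13/16, -51/64, -101/128, -201/256, -401/512 } R={ -25/32, -3/4, -1/2, 0 } → -801/1024
step 12: add RED to get RBRRBBRBBBBR; options L={ -1, -7/8, -13/16, -51/64, -101/128, -201/256, -401/512 } R={ -801/1024, -25/32, -3/4, -1/2, 0 } → -1603/2048
step 13: add BLUE to get RBRRBBRBBBBRB; options L={ -1, -7/8, -13/16, -51/64, -101/128, -201/256, -401/512, -1603/2048 } R={ -801/1024, -25/32, -3/4, -1/2, 0 } → -3205/4096

-3205/4096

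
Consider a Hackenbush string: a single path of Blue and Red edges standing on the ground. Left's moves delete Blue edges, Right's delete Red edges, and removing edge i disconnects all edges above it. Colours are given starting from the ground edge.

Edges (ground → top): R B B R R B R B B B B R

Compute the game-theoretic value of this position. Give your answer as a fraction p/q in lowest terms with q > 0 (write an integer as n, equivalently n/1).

Build value(s[:k]) for k = 1..12, string s = R B B R R B R B B B B R.
value(R) = { · | 0 } -> -1
value(RB) = { -1 | 0 } -> -1/2
value(RBB) = { -1; -1/2 | 0 } -> -1/4
value(RBBR) = { -1; -1/2 | -1/4; 0 } -> -3/8
value(RBBRR) = { -1; -1/2 | -3/8; -1/4; 0 } -> -7/16
value(RBBRRB) = { -1; -1/2; -7/16 | -3/8; -1/4; 0 } -> -13/32
value(RBBRRBR) = { -1; -1/2; -7/16 | -13/32; -3/8; -1/4; 0 } -> -27/64
value(RBBRRBRB) = { -1; -1/2; -7/16; -27/64 | -13/32; -3/8; -1/4; 0 } -> -53/128
value(RBBRRBRBB) = { -1; -1/2; -7/16; -27/64; -53/128 | -13/32; -3/8; -1/4; 0 } -> -105/256
value(RBBRRBRBBB) = { -1; -1/2; -7/16; -27/64; -53/128; -105/256 | -13/32; -3/8; -1/4; 0 } -> -209/512
value(RBBRRBRBBBB) = { -1; -1/2; -7/16; -27/64; -53/128; -105/256; -209/512 | -13/32; -3/8; -1/4; 0 } -> -417/1024
value(RBBRRBRBBBBR) = { -1; -1/2; -7/16; -27/64; -53/128; -105/256; -209/512 | -417/1024; -13/32; -3/8; -1/4; 0 } -> -835/2048

-835/2048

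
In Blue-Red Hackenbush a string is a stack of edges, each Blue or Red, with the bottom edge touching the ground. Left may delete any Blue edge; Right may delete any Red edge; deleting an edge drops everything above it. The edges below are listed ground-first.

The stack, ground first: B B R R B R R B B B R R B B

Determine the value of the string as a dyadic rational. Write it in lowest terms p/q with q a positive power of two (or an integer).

5351/4096

g(B) = { 0 | none } -> 1
g(BB) = { 0 1 | none } -> 2
g(BBR) = { 0 1 | 2 } -> 3/2
g(BBRR) = { 0 1 | 3/2 2 } -> 5/4
g(BBRRB) = { 0 1 5/4 | 3/2 2 } -> 11/8
g(BBRRBR) = { 0 1 5/4 | 11/8 3/2 2 } -> 21/16
g(BBRRBRR) = { 0 1 5/4 | 21/16 11/8 3/2 2 } -> 41/32
g(BBRRBRRB) = { 0 1 5/4 41/32 | 21/16 11/8 3/2 2 } -> 83/64
g(BBRRBRRBB) = { 0 1 5/4 41/32 83/64 | 21/16 11/8 3/2 2 } -> 167/128
g(BBRRBRRBBB) = { 0 1 5/4 41/32 83/64 167/128 | 21/16 11/8 3/2 2 } -> 335/256
g(BBRRBRRBBBR) = { 0 1 5/4 41/32 83/64 167/128 | 335/256 21/16 11/8 3/2 2 } -> 669/512
g(BBRRBRRBBBRR) = { 0 1 5/4 41/32 83/64 167/128 | 669/512 335/256 21/16 11/8 3/2 2 } -> 1337/1024
g(BBRRBRRBBBRRB) = { 0 1 5/4 41/32 83/64 167/128 1337/1024 | 669/512 335/256 21/16 11/8 3/2 2 } -> 2675/2048
g(BBRRBRRBBBRRBB) = { 0 1 5/4 41/32 83/64 167/128 1337/1024 2675/2048 | 669/512 335/256 21/16 11/8 3/2 2 } -> 5351/4096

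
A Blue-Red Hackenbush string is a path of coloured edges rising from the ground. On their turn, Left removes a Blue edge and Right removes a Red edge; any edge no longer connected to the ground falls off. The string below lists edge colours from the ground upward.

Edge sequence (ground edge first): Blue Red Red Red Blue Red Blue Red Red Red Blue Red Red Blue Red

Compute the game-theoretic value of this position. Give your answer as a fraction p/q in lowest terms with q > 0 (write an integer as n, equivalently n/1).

Recurse on prefixes of the 15-edge string Blue Red Red Red Blue Red Blue Red Red Red Blue Red Red Blue Red:
step 1: add Blue to get B; options L={ 0 } R={ none } gives 1
step 2: add Red to get BR; options L={ 0 } R={ 1 } gives 1/2
step 3: add Red to get BRR; options L={ 0 } R={ 1/2, 1 } gives 1/4
step 4: add Red to get BRRR; options L={ 0 } R={ 1/4, 1/2, 1 } gives 1/8
step 5: add Blue to get BRRRB; options L={ 0, 1/8 } R={ 1/4, 1/2, 1 } gives 3/16
step 6: add Red to get BRRRBR; options L={ 0, 1/8 } R={ 3/16, 1/4, 1/2, 1 } gives 5/32
step 7: add Blue to get BRRRBRB; options L={ 0, 1/8, 5/32 } R={ 3/16, 1/4, 1/2, 1 } gives 11/64
step 8: add Red to get BRRRBRBR; options L={ 0, 1/8, 5/32 } R={ 11/64, 3/16, 1/4, 1/2, 1 } gives 21/128
step 9: add Red to get BRRRBRBRR; options L={ 0, 1/8, 5/32 } R={ 21/128, 11/64, 3/16, 1/4, 1/2, 1 } gives 41/256
step 10: add Red to get BRRRBRBRRR; options L={ 0, 1/8, 5/32 } R={ 41/256, 21/128, 11/64, 3/16, 1/4, 1/2, 1 } gives 81/512
step 11: add Blue to get BRRRBRBRRRB; options L={ 0, 1/8, 5/32, 81/512 } R={ 41/256, 21/128, 11/64, 3/16, 1/4, 1/2, 1 } gives 163/1024
step 12: add Red to get BRRRBRBRRRBR; options L={ 0, 1/8, 5/32, 81/512 } R={ 163/1024, 41/256, 21/128, 11/64, 3/16, 1/4, 1/2, 1 } gives 325/2048
step 13: add Red to get BRRRBRBRRRBRR; options L={ 0, 1/8, 5/32, 81/512 } R={ 325/2048, 163/1024, 41/256, 21/128, 11/64, 3/16, 1/4, 1/2, 1 } gives 649/4096
step 14: add Blue to get BRRRBRBRRRBRRB; options L={ 0, 1/8, 5/32, 81/512, 649/4096 } R={ 325/2048, 163/1024, 41/256, 21/128, 11/64, 3/16, 1/4, 1/2, 1 } gives 1299/8192
step 15: add Red to get BRRRBRBRRRBRRBR; options L={ 0, 1/8, 5/32, 81/512, 649/4096 } R={ 1299/8192, 325/2048, 163/1024, 41/256, 21/128, 11/64, 3/16, 1/4, 1/2, 1 } gives 2597/16384

2597/16384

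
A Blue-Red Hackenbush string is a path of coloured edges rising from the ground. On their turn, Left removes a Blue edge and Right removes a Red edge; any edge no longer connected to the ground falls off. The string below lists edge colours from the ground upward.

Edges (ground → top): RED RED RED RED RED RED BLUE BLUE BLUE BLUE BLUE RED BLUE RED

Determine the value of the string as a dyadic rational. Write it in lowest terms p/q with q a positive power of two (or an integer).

g_1 [R]  L=[∅]  R=[0]  = -1
g_2 [RR]  L=[∅]  R=[-1, 0]  = -2
g_3 [RRR]  L=[∅]  R=[-2, -1, 0]  = -3
g_4 [RRRR]  L=[∅]  R=[-3, -2, -1, 0]  = -4
g_5 [RRRRR]  L=[∅]  R=[-4, -3, -2, -1, 0]  = -5
g_6 [RRRRRR]  L=[∅]  R=[-5, -4, -3, -2, -1, 0]  = -6
g_7 [RRRRRRB]  L=[-6]  R=[-5, -4, -3, -2, -1, 0]  = -11/2
g_8 [RRRRRRBB]  L=[-6, -11/2]  R=[-5, -4, -3, -2, -1, 0]  = -21/4
g_9 [RRRRRRBBB]  L=[-6, -11/2, -21/4]  R=[-5, -4, -3, -2, -1, 0]  = -41/8
g_10 [RRRRRRBBBB]  L=[-6, -11/2, -21/4, -41/8]  R=[-5, -4, -3, -2, -1, 0]  = -81/16
g_11 [RRRRRRBBBBB]  L=[-6, -11/2, -21/4, -41/8, -81/16]  R=[-5, -4, -3, -2, -1, 0]  = -161/32
g_12 [RRRRRRBBBBBR]  L=[-6, -11/2, -21/4, -41/8, -81/16]  R=[-161/32, -5, -4, -3, -2, -1, 0]  = -323/64
g_13 [RRRRRRBBBBBRB]  L=[-6, -11/2, -21/4, -41/8, -81/16, -323/64]  R=[-161/32, -5, -4, -3, -2, -1, 0]  = -645/128
g_14 [RRRRRRBBBBBRBR]  L=[-6, -11/2, -21/4, -41/8, -81/16, -323/64]  R=[-645/128, -161/32, -5, -4, -3, -2, -1, 0]  = -1291/256

-1291/256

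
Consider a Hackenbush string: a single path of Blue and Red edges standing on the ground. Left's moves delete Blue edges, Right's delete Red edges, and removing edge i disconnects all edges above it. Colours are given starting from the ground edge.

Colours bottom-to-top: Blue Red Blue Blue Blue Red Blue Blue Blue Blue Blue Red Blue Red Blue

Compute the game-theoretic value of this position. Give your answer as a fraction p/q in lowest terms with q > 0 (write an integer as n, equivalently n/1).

step 1: add Blue to get B; options L={ 0 } R={ none } = 1
step 2: add Red to get BR; options L={ 0 } R={ 1 } = 1/2
step 3: add Blue to get BRB; options L={ 0,1/2 } R={ 1 } = 3/4
step 4: add Blue to get BRBB; options L={ 0,1/2,3/4 } R={ 1 } = 7/8
step 5: add Blue to get BRBBB; options L={ 0,1/2,3/4,7/8 } R={ 1 } = 15/16
step 6: add Red to get BRBBBR; options L={ 0,1/2,3/4,7/8 } R={ 15/16,1 } = 29/32
step 7: add Blue to get BRBBBRB; options L={ 0,1/2,3/4,7/8,29/32 } R={ 15/16,1 } = 59/64
step 8: add Blue to get BRBBBRBB; options L={ 0,1/2,3/4,7/8,29/32,59/64 } R={ 15/16,1 } = 119/128
step 9: add Blue to get BRBBBRBBB; options L={ 0,1/2,3/4,7/8,29/32,59/64,119/128 } R={ 15/16,1 } = 239/256
step 10: add Blue to get BRBBBRBBBB; options L={ 0,1/2,3/4,7/8,29/32,59/64,119/128,239/256 } R={ 15/16,1 } = 479/512
step 11: add Blue to get BRBBBRBBBBB; options L={ 0,1/2,3/4,7/8,29/32,59/64,119/128,239/256,479/512 } R={ 15/16,1 } = 959/1024
step 12: add Red to get BRBBBRBBBBBR; options L={ 0,1/2,3/4,7/8,29/32,59/64,119/128,239/256,479/512 } R={ 959/1024,15/16,1 } = 1917/2048
step 13: add Blue to get BRBBBRBBBBBRB; options L={ 0,1/2,3/4,7/8,29/32,59/64,119/128,239/256,479/512,1917/2048 } R={ 959/1024,15/16,1 } = 3835/4096
step 14: add Red to get BRBBBRBBBBBRBR; options L={ 0,1/2,3/4,7/8,29/32,59/64,119/128,239/256,479/512,1917/2048 } R={ 3835/4096,959/1024,15/16,1 } = 7669/8192
step 15: add Blue to get BRBBBRBBBBBRBRB; options L={ 0,1/2,3/4,7/8,29/32,59/64,119/128,239/256,479/512,1917/2048,7669/8192 } R={ 3835/4096,959/1024,15/16,1 } = 15339/16384

15339/16384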